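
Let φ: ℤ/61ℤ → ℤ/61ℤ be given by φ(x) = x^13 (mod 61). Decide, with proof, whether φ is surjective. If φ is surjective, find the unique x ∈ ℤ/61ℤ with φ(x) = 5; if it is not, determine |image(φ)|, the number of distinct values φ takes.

Since 61 is prime, the nonzero elements of ℤ/61ℤ form a cyclic group of order 60.
As gcd(13, 60) = 1, raising to the 13th power is a bijection on this group: if s^13 ≡ t^13 then (st^{−1})^13 = 1, and the only element of order dividing gcd(13, 60) = 1 is 1, so s = t.
With φ(0) = 0 this makes φ injective on all of ℤ/61ℤ, hence bijective (finite equal-size domain and codomain). In particular φ is surjective.
Since φ is surjective, we find the preimage of 5. The inverse of x ↦ x^13 on (ℤ/61ℤ)^× is x ↦ x^37, because 13·37 = 481 = 8·60 + 1 ≡ 1 (mod 60) and x^{60} = 1 for x ≠ 0 (Fermat). So φ⁻¹(5) = 5^37 mod 61.
Repeated squaring mod 61: 5^1 ≡ 5, 5^2 ≡ 5² = 25, 5^4 ≡ 25² = 625 ≡ 15, 5^8 ≡ 15² = 225 ≡ 42, 5^16 ≡ 42² = 1764 ≡ 56, 5^32 ≡ 56² = 3136 ≡ 25. Since 37 = 32 + 4 + 1, 5^37 ≡ 25·15·5: 25·15 = 375 ≡ 9, then 9·5 = 45. So 5^37 ≡ 45 (mod 61).
Hence φ⁻¹(5) = 45.

45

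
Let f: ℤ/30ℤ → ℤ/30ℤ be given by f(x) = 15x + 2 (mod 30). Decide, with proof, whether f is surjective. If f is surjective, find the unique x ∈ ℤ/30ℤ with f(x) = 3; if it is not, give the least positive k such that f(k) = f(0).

2

Recall that surjectivity means every element of the codomain has a preimage under f.
Since gcd(15, 30) = 15, we have 15x ≡ 0 (mod 15) for all x, so f(x) ≡ 2 (mod 15).
But 0 ≢ 2 (mod 15), so 0 ∈ ℤ/30ℤ has no preimage. Therefore f is not surjective.
Since f is not surjective, we find the least positive k with f(k) = f(0): this means 15k ≡ 0 (mod 30), i.e. 30 ∣ 15k. Since gcd(15, 30) = 15, dividing through by 15 this holds exactly when 2 ∣ k.
The smallest positive such k is 2.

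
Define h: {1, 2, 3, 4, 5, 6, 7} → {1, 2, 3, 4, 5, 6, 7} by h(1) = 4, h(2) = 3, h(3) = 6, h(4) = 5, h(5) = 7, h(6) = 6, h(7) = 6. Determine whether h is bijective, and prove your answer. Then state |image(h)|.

5

h(3) = 6 = h(6) with 3 ≠ 6, so h is not injective, hence not bijective.
The image of h is {3, 4, 5, 6, 7}, which has 5 elements.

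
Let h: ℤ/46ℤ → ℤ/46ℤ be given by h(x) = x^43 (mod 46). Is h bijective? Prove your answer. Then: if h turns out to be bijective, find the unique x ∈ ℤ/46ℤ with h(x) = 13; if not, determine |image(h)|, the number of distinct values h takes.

Computing x^43 mod 46 for each x (by repeated squaring, reducing mod 46 at every step), the values h(0), h(1), …, h(45) are: 0, 1, 12, 31, 6, 37, 4, 33, 26, 41, 30, 21, 2, 39, 28, 43, 36, 19, 32, 17, 38, 11, 22, 23, 24, 35, 8, 29, 14, 27, 10, 3, 18, 7, 44, 25, 16, 5, 20, 13, 42, 9, 40, 15, 34, 45.
Every element of ℤ/46ℤ appears exactly once in this list, so h is a bijection, and in particular bijective.
Since h is bijective, we read off the preimage of 13 from the same table: h(39) = 13, so h⁻¹(13) = 39.

39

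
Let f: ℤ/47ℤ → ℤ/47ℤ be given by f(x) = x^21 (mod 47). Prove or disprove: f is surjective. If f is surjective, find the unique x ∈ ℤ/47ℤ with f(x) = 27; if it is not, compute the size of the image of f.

17

Since 47 is prime, the nonzero elements of ℤ/47ℤ form a cyclic group of order 46.
As gcd(21, 46) = 1, raising to the 21st power is a bijection on this group: if x_1^21 ≡ x_2^21 then (x_1x_2^{−1})^21 = 1, and the only element of order dividing gcd(21, 46) = 1 is 1, so x_1 = x_2.
With f(0) = 0 this makes f injective on all of ℤ/47ℤ, hence bijective (finite equal-size domain and codomain). In particular f is surjective.
Since f is surjective, we find the preimage of 27. The inverse of x ↦ x^21 on (ℤ/47ℤ)^× is x ↦ x^11, because 21·11 = 231 = 5·46 + 1 ≡ 1 (mod 46) and x^{46} = 1 for x ≠ 0 (Fermat). So f⁻¹(27) = 27^11 mod 47.
Repeated squaring mod 47: 27^1 ≡ 27, 27^2 ≡ 27² = 729 ≡ 24, 27^4 ≡ 24² = 576 ≡ 12, 27^8 ≡ 12² = 144 ≡ 3. Since 11 = 8 + 2 + 1, 27^11 ≡ 3·24·27: 3·24 = 72 ≡ 25, then 25·27 = 675 ≡ 17. So 27^11 ≡ 17 (mod 47).
Hence f⁻¹(27) = 17.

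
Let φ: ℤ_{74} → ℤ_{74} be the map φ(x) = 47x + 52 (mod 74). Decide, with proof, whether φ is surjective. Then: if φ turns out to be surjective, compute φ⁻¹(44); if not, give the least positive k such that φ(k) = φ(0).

Since gcd(47, 74) = 1, 47 is invertible modulo 74. Euclid's algorithm: 74 = 1·47 + 27, 47 = 1·27 + 20, 27 = 1·20 + 7, 20 = 2·7 + 6, 7 = 1·6 + 1; back-substituting gives 1 = 63·47 − 40·74, so 47⁻¹ ≡ 63 (mod 74).
For any y ∈ ℤ_{74}, x = 63(y − 52) mod 74 satisfies φ(x) = 47·63(y − 52) + 52 ≡ y (since 47·63 ≡ 1 mod 74). So every y has a preimage.
Hence φ is surjective.
Since φ is surjective, we compute φ⁻¹(44): solve 47x + 52 ≡ 44 (mod 74), i.e. 47x ≡ 66 (mod 74).
Multiplying by 47⁻¹ = 63 gives x ≡ 63·66 = 4158 = 56·74 + 14 ≡ 14 (mod 74).
Check: φ(14) = 47·14 + 52 = 710 = 9·74 + 44 ≡ 44 (mod 74).

14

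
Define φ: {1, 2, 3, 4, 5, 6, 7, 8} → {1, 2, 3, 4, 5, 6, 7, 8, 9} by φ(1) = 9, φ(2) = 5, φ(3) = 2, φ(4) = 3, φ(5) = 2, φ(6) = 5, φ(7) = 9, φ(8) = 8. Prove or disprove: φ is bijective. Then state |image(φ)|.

φ(3) = 2 = φ(5) with 3 ≠ 5, so φ is not injective, hence not bijective.
The image of φ is {2, 3, 5, 8, 9}, which has 5 elements.

5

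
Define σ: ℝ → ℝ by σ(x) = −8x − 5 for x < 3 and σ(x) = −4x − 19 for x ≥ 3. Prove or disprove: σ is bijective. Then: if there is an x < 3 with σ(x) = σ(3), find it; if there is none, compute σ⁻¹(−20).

Both pieces are strictly decreasing (slopes −8 and −4), so each is injective on its own interval.
The left piece maps (−∞, 3) onto (−29, ∞); the right piece maps [3, ∞) onto (−∞, −31].
The images leave a gap (−29 has no preimage), so σ is not surjective, hence not bijective.
Because the two images are disjoint, no x < 3 has σ(x) = σ(3), so we compute σ⁻¹(−20): −20 lies in (−29, ∞), so solve −8x − 5 = −20: x = (−20 + 5)/(−8) = 15/8.

15/8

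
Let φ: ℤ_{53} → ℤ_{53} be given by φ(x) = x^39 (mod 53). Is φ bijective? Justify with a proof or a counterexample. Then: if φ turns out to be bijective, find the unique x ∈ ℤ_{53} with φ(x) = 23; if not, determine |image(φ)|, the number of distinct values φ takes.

φ(2): Repeated squaring mod 53: 2^1 ≡ 2, 2^2 ≡ 2² = 4, 2^4 ≡ 4² = 16, 2^8 ≡ 16² = 256 ≡ 44, 2^16 ≡ 44² = 1936 ≡ 28, 2^32 ≡ 28² = 784 ≡ 42. Since 39 = 32 + 4 + 2 + 1, 2^39 ≡ 42·16·4·2: 42·16 = 672 ≡ 36, then 36·4 = 144 ≡ 38, then 38·2 = 76 ≡ 23. So 2^39 ≡ 23 (mod 53).
φ(3): Repeated squaring mod 53: 3^1 ≡ 3, 3^2 ≡ 3² = 9, 3^4 ≡ 9² = 81 ≡ 28, 3^8 ≡ 28² = 784 ≡ 42, 3^16 ≡ 42² = 1764 ≡ 15, 3^32 ≡ 15² = 225 ≡ 13. Since 39 = 32 + 4 + 2 + 1, 3^39 ≡ 13·28·9·3: 13·28 = 364 ≡ 46, then 46·9 = 414 ≡ 43, then 43·3 = 129 ≡ 23. So 3^39 ≡ 23 (mod 53).
So φ(2) = φ(3) = 23 while 2 ≠ 3, therefore φ is not injective, hence not bijective.
Since φ is not bijective, we determine |image(φ)|. Computing x^39 mod 53 for each x (by repeated squaring, reducing mod 53 at every step), the values φ(0), φ(1), …, φ(52) are: 0, 1, 23, 23, 52, 30, 52, 52, 30, 52, 1, 52, 30, 1, 30, 1, 1, 52, 30, 23, 23, 30, 30, 30, 1, 52, 23, 30, 1, 52, 23, 23, 23, 30, 30, 23, 1, 52, 52, 23, 52, 23, 1, 52, 1, 23, 1, 1, 23, 1, 30, 30, 52.
The distinct values are {0, 1, 23, 30, 52}; there are 5 of them.

5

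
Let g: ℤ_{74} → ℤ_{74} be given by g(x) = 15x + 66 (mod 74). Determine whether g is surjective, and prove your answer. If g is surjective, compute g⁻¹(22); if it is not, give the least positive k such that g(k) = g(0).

Since gcd(15, 74) = 1, 15 is invertible modulo 74. Euclid's algorithm: 74 = 4·15 + 14, 15 = 1·14 + 1; back-substituting gives 1 = 5·15 − 1·74, so 15⁻¹ ≡ 5 (mod 74).
Then y ↦ 5(y − 66) is a two-sided inverse to g, so every y ∈ ℤ_{74} has a preimage.
Thus g is surjective.
Since g is surjective, we find g⁻¹(22): we need 15x ≡ 22 − 66 ≡ 30 (mod 74). Using 15⁻¹ = 5: x ≡ 5·30 = 150 = 2·74 + 2, so x = 2.
Check: g(2) = 15·2 + 66 = 96 = 1·74 + 22 ≡ 22 (mod 74).

2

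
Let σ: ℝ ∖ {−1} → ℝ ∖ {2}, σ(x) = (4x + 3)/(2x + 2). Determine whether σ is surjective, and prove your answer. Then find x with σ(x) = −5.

-13/14

For any y ≠ 2, solving y(2x + 2) = 4x + 3 for x gives a well-defined x ≠ −1. So σ is surjective.
Solving σ(x) = −5: cross-multiplying gives 4x + 3 = −5(2x + 2), which rearranges to 14x = −13, so x = −13/14.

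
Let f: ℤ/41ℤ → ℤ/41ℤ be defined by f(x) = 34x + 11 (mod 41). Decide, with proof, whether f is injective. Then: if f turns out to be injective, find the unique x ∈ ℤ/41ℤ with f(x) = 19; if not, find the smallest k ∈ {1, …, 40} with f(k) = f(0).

Suppose f(s) = f(t) in ℤ/41ℤ. Then 34s + 11 ≡ 34t + 11 (mod 41), thus 34(s − t) ≡ 0 (mod 41).
Since gcd(34, 41) = 1, 34 is invertible modulo 41, thus s − t ≡ 0 (mod 41), i.e. s = t.
Thus f is injective.
We now compute 34⁻¹ mod 41 explicitly. Euclid's algorithm: 41 = 1·34 + 7, 34 = 4·7 + 6, 7 = 1·6 + 1; back-substituting gives 1 = 35·34 − 29·41, so 34⁻¹ ≡ 35 (mod 41).
Since f is injective, we compute f⁻¹(19): solve 34x + 11 ≡ 19 (mod 41), i.e. 34x ≡ 8 (mod 41).
Multiplying by 34⁻¹ = 35 gives x ≡ 35·8 = 280 = 6·41 + 34 ≡ 34 (mod 41).
Check: f(34) = 34·34 + 11 = 1167 = 28·41 + 19 ≡ 19 (mod 41).

34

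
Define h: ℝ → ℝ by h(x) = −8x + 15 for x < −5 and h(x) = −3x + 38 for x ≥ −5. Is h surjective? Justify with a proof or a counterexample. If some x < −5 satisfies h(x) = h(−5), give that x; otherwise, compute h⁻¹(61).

Both pieces are strictly decreasing (slopes −8 and −3), so each is injective on its own interval.
The left piece maps (−∞, −5) onto (55, ∞); the right piece maps [−5, ∞) onto (−∞, 53].
The union (55, ∞) ∪ (−∞, 53] omits the interval between 55 and 53; in particular 55 has no preimage. So h is not surjective.
Because the two images are disjoint, no x < −5 has h(x) = h(−5), so we compute h⁻¹(61): 61 lies in (55, ∞), so solve −8x + 15 = 61: x = (61 − 15)/(−8) = −23/4.

-23/4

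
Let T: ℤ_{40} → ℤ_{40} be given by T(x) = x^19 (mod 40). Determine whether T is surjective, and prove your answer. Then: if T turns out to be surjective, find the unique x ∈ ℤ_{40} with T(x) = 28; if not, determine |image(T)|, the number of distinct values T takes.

25

T(0) = 0^19 = 0.
T(10): Repeated squaring mod 40: 10^1 ≡ 10, 10^2 ≡ 10² = 100 ≡ 20, 10^4 ≡ 20² = 400 ≡ 0, 10^8 ≡ 0² = 0, 10^16 ≡ 0² = 0. Since 19 = 16 + 2 + 1, 10^19 ≡ 0·20·10: 0·20 = 0, then 0·10 = 0. So 10^19 ≡ 0 (mod 40).
So T(0) = T(10) = 0 while 0 ≠ 10, so T is not injective.
A non-injective map from the 40-element set ℤ_{40} to itself takes at most 39 distinct values, so it cannot be surjective. Hence T is not surjective.
Since T is not surjective, we determine |image(T)|. Computing x^19 mod 40 for each x (by repeated squaring, reducing mod 40 at every step), the values T(0), T(1), …, T(39) are: 0, 1, 8, 27, 24, 5, 16, 23, 32, 9, 0, 11, 8, 37, 24, 15, 16, 33, 32, 19, 0, 21, 8, 7, 24, 25, 16, 3, 32, 29, 0, 31, 8, 17, 24, 35, 16, 13, 32, 39.
The distinct values are {0, 1, 3, 5, 7, 8, 9, 11, 13, 15, 16, 17, 19, 21, 23, 24, 25, 27, 29, 31, 32, 33, 35, 37, 39}; there are 25 of them.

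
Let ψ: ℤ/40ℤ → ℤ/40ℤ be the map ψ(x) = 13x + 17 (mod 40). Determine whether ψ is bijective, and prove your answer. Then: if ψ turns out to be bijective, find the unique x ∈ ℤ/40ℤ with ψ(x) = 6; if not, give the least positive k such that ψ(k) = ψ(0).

If ψ(u) = ψ(v), then 13u ≡ 13v (mod 40). Because gcd(13, 40) = 1, we may cancel 13 to get u ≡ v (mod 40).
We now compute 13⁻¹ mod 40 explicitly. Euclid's algorithm: 40 = 3·13 + 1; back-substituting gives 1 = 37·13 − 12·40, so 13⁻¹ ≡ 37 (mod 40).
Then y ↦ 37(y − 17) is a two-sided inverse to ψ, so every y ∈ ℤ/40ℤ has a preimage.
Hence ψ is bijective.
Since ψ is bijective, we find ψ⁻¹(6): we need 13x ≡ 6 − 17 ≡ 29 (mod 40). Using 13⁻¹ = 37: x ≡ 37·29 = 1073 = 26·40 + 33, so x = 33.
Check: ψ(33) = 13·33 + 17 = 446 = 11·40 + 6 ≡ 6 (mod 40).

33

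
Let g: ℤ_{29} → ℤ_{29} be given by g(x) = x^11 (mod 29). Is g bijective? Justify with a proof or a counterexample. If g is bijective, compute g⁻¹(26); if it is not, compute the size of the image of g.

21

Since 29 is prime, the nonzero elements of ℤ_{29} form a cyclic group of order 28.
As gcd(11, 28) = 1, raising to the 11th power is a bijection on this group: if a^11 ≡ b^11 then (ab^{−1})^11 = 1, and the only element of order dividing gcd(11, 28) = 1 is 1, so a = b.
With g(0) = 0 this makes g injective on all of ℤ_{29}, hence bijective (finite equal-size domain and codomain). In particular g is bijective.
Since g is bijective, we find the preimage of 26. The inverse of x ↦ x^11 on (ℤ_{29})^× is x ↦ x^23, because 11·23 = 253 = 9·28 + 1 ≡ 1 (mod 28) and x^{28} = 1 for x ≠ 0 (Fermat). So g⁻¹(26) = 26^23 mod 29.
Repeated squaring mod 29: 26^1 ≡ 26, 26^2 ≡ 26² = 676 ≡ 9, 26^4 ≡ 9² = 81 ≡ 23, 26^8 ≡ 23² = 529 ≡ 7, 26^16 ≡ 7² = 49 ≡ 20. Since 23 = 16 + 4 + 2 + 1, 26^23 ≡ 20·23·9·26: 20·23 = 460 ≡ 25, then 25·9 = 225 ≡ 22, then 22·26 = 572 ≡ 21. So 26^23 ≡ 21 (mod 29).
Hence g⁻¹(26) = 21.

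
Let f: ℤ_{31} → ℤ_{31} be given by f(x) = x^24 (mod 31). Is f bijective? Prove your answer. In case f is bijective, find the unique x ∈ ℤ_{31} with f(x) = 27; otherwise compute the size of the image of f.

f(1) = 1^24 = 1.
f(5): Repeated squaring mod 31: 5^1 ≡ 5, 5^2 ≡ 5² = 25, 5^4 ≡ 25² = 625 ≡ 5, 5^8 ≡ 5² = 25, 5^16 ≡ 25² = 625 ≡ 5. Since 24 = 16 + 8, 5^24 ≡ 5·25: 5·25 = 125 ≡ 1. So 5^24 ≡ 1 (mod 31).
So f(1) = f(5) = 1 while 1 ≠ 5, hence f is not injective, hence not bijective.
Since f is not bijective, we determine |image(f)|. Computing x^24 mod 31 for each x (by repeated squaring, reducing mod 31 at every step), the values f(0), f(1), …, f(30) are: 0, 1, 16, 2, 8, 1, 1, 8, 4, 4, 16, 8, 16, 2, 4, 2, 2, 4, 2, 16, 8, 16, 4, 4, 8, 1, 1, 8, 2, 16, 1.
The distinct values are {0, 1, 2, 4, 8, 16}; there are 6 of them.

6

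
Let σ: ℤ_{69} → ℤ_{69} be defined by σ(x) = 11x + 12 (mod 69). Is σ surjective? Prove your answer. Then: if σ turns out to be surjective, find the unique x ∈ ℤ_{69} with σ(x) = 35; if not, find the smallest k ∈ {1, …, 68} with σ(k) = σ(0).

Since gcd(11, 69) = 1, 11 is invertible modulo 69. Euclid's algorithm: 69 = 6·11 + 3, 11 = 3·3 + 2, 3 = 1·2 + 1; back-substituting gives 1 = 44·11 − 7·69, so 11⁻¹ ≡ 44 (mod 69).
For any y ∈ ℤ_{69}, x = 44(y − 12) mod 69 satisfies σ(x) = 11·44(y − 12) + 12 ≡ y (since 11·44 ≡ 1 mod 69). So every y has a preimage.
So σ is surjective.
Since σ is surjective, we find σ⁻¹(35): we need 11x ≡ 35 − 12 ≡ 23 (mod 69). Using 11⁻¹ = 44: x ≡ 44·23 = 1012 = 14·69 + 46, so x = 46.
Check: σ(46) = 11·46 + 12 = 518 = 7·69 + 35 ≡ 35 (mod 69).

46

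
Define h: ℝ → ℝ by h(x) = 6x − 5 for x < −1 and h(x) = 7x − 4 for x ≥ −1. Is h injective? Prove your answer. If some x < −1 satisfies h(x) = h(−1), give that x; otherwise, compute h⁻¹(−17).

Both pieces are strictly increasing (slopes 6 and 7), so each is injective on its own interval.
The left piece maps (−∞, −1) onto (−∞, −11); the right piece maps [−1, ∞) onto [−11, ∞).
These images are disjoint, so no value is attained by both pieces. Therefore h is injective.
Because the two images are disjoint, no x < −1 has h(x) = h(−1), so we compute h⁻¹(−17): −17 lies in (−∞, −11), so solve 6x − 5 = −17: x = (−17 + 5)/6 = −2.

-2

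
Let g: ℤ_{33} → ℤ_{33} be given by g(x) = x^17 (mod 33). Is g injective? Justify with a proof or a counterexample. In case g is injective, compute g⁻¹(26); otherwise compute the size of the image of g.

20

Computing x^17 mod 33 for each x (by repeated squaring, reducing mod 33 at every step), the values g(0), g(1), …, g(32) are: 0, 1, 29, 9, 16, 14, 30, 28, 2, 15, 10, 11, 12, 7, 20, 27, 25, 8, 6, 13, 26, 21, 22, 23, 18, 31, 5, 3, 19, 17, 24, 4, 32.
Every element of ℤ_{33} appears exactly once in this list, so g is a bijection, and in particular injective.
Since g is injective, we read off the preimage of 26 from the same table: g(20) = 26, so g⁻¹(26) = 20.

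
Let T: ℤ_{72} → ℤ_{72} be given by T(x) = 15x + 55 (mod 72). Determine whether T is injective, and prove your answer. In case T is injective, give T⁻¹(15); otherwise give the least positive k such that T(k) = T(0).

24

By definition, T is injective if T(x_1) = T(x_2) implies x_1 = x_2.
We have gcd(15, 72) = 3 > 1. Taking x_1 = 0 and x_2 = 24: T(0) = 55 and T(24) = 15·24 + 55 = 415 ≡ 55 (mod 72).
So T(0) = T(24) while 0 ≠ 24, hence T is not injective.
Since T is not injective, we find the least positive k with T(k) = T(0): this means 15k ≡ 0 (mod 72), i.e. 72 ∣ 15k. Since gcd(15, 72) = 3, dividing through by 3 this holds exactly when 24 ∣ 5k, and as gcd(5, 24) = 1, exactly when 24 ∣ k.
The smallest positive such k is 24.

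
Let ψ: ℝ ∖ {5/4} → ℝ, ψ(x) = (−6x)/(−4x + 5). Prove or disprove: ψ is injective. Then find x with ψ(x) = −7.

Suppose ψ(u) = ψ(v). Cross-multiplying: (−6u)(−4v + 5) = (−6v)(−4u + 5).
Expanding both sides and cancelling the symmetric terms leaves −30·(u − v) = 0. Since −30 ≠ 0, u = v. So ψ is injective.
Solving ψ(x) = −7: cross-multiplying gives −6x = −7(−4x + 5), which rearranges to −34x = −35, so x = 35/34.

35/34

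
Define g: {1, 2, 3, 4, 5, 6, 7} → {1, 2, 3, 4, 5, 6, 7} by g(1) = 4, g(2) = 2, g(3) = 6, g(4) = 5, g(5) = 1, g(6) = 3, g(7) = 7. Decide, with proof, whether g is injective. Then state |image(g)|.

7

The values g(1), …, g(7) are 4, 2, 6, 5, 1, 3, 7 — all distinct.
So g(a) = g(b) only when a = b, and g is injective.
The image of g is {1, 2, 3, 4, 5, 6, 7}, which has 7 elements.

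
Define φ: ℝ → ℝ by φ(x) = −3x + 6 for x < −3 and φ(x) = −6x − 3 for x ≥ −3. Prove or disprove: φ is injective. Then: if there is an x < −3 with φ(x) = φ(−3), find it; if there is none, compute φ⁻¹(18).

Both pieces are strictly decreasing (slopes −3 and −6), so each is injective on its own interval.
The left piece maps (−∞, −3) onto (15, ∞); the right piece maps [−3, ∞) onto (−∞, 15].
These images are disjoint, so no value is attained by both pieces. Hence φ is injective.
Because the two images are disjoint, no x < −3 has φ(x) = φ(−3), so we compute φ⁻¹(18): 18 lies in (15, ∞), so solve −3x + 6 = 18: x = (18 − 6)/(−3) = −4.

-4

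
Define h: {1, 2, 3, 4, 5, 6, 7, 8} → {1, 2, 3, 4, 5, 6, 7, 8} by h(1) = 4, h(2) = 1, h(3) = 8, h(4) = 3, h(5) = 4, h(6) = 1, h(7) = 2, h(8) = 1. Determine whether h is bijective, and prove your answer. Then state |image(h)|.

h(1) = 4 = h(5) with 1 ≠ 5, so h is not injective, hence not bijective.
The image of h is {1, 2, 3, 4, 8}, which has 5 elements.

5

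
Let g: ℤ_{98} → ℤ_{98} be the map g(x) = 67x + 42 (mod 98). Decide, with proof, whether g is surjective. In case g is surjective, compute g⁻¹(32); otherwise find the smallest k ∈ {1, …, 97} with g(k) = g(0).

92

Recall that g is surjective if every y in the codomain equals g(x) for some x in the domain.
Since gcd(67, 98) = 1, 67 is invertible modulo 98. Euclid's algorithm: 98 = 1·67 + 31, 67 = 2·31 + 5, 31 = 6·5 + 1; back-substituting gives 1 = 79·67 − 54·98, so 67⁻¹ ≡ 79 (mod 98).
For any y ∈ ℤ_{98}, x = 79(y − 42) mod 98 satisfies g(x) = 67·79(y − 42) + 42 ≡ y (since 67·79 ≡ 1 mod 98). So every y has a preimage.
Thus g is surjective.
Since g is surjective, we compute g⁻¹(32): solve 67x + 42 ≡ 32 (mod 98), i.e. 67x ≡ 88 (mod 98).
Multiplying by 67⁻¹ = 79 gives x ≡ 79·88 = 6952 = 70·98 + 92 ≡ 92 (mod 98).
Check: g(92) = 67·92 + 42 = 6206 = 63·98 + 32 ≡ 32 (mod 98).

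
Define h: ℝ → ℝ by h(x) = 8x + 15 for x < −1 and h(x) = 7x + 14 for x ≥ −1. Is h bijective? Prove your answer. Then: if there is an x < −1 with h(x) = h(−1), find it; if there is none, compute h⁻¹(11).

Both pieces are strictly increasing (slopes 8 and 7), so each is injective on its own interval.
The left piece maps (−∞, −1) onto (−∞, 7); the right piece maps [−1, ∞) onto [7, ∞).
Since 7 = 7, the images partition ℝ: h is injective and surjective, hence bijective.
Because the two images are disjoint, no x < −1 has h(x) = h(−1), so we compute h⁻¹(11): 11 lies in [7, ∞), so solve 7x + 14 = 11: x = (11 − 14)/7 = −3/7.

-3/7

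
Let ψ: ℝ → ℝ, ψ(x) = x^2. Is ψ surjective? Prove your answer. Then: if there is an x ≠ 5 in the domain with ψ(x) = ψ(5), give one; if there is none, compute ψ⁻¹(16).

Since 2 is even, x^2 ≥ 0 for all x ∈ ℝ, so −1 ∈ ℝ has no preimage. Thus ψ is not surjective.
For the follow-up, such an x exists: taking x = −5 ∈ ℝ gives ψ(−5) = 25 = ψ(5) with −5 ≠ 5.

-5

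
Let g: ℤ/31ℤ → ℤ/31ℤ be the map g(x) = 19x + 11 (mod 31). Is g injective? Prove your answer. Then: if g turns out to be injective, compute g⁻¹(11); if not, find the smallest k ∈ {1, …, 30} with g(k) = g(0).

0

By definition, injectivity means: for all u, v in the domain, g(u) = g(v) implies u = v.
If g(u) = g(v), then 19u ≡ 19v (mod 31). Because gcd(19, 31) = 1, we may cancel 19 to get u ≡ v (mod 31).
So g is injective.
We now compute 19⁻¹ mod 31 explicitly. Euclid's algorithm: 31 = 1·19 + 12, 19 = 1·12 + 7, 12 = 1·7 + 5, 7 = 1·5 + 2, 5 = 2·2 + 1; back-substituting gives 1 = 18·19 − 11·31, so 19⁻¹ ≡ 18 (mod 31).
Since g is injective, we find g⁻¹(11): we need 19x ≡ 11 − 11 ≡ 0 (mod 31). Using 19⁻¹ = 18: x ≡ 18·0 = 0, so x = 0.
Check: g(0) = 19·0 + 11 = 11 ≡ 11 (mod 31).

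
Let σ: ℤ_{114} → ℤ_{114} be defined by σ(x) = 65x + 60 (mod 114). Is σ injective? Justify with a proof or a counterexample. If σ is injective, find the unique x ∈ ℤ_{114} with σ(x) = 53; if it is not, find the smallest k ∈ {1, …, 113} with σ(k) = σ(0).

49

Suppose σ(u) = σ(v) in ℤ_{114}. Then 65u + 60 ≡ 65v + 60 (mod 114), thus 65(u − v) ≡ 0 (mod 114).
Since gcd(65, 114) = 1, 65 is invertible modulo 114, so u − v ≡ 0 (mod 114), i.e. u = v.
Hence σ is injective.
We now compute 65⁻¹ mod 114 explicitly. Euclid's algorithm: 114 = 1·65 + 49, 65 = 1·49 + 16, 49 = 3·16 + 1; back-substituting gives 1 = 107·65 − 61·114, so 65⁻¹ ≡ 107 (mod 114).
Since σ is injective, we find σ⁻¹(53): we need 65x ≡ 53 − 60 ≡ 107 (mod 114). Using 65⁻¹ = 107: x ≡ 107·107 = 11449 = 100·114 + 49, so x = 49.
Check: σ(49) = 65·49 + 60 = 3245 = 28·114 + 53 ≡ 53 (mod 114).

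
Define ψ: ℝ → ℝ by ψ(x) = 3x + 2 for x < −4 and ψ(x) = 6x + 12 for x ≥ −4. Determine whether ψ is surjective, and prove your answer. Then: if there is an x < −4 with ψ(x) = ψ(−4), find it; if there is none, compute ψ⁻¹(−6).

Both pieces are strictly increasing (slopes 3 and 6), so each is injective on its own interval.
The left piece maps (−∞, −4) onto (−∞, −10); the right piece maps [−4, ∞) onto [−12, ∞).
The union (−∞, −10) ∪ [−12, ∞) covers ℝ, so ψ is surjective.
For the follow-up: the images overlap, so an x < −4 with ψ(x) = ψ(−4) exists. ψ(−4) = −12; solving 3x + 2 = −12 for x < −4 gives x = (−12 − 2)/3 = −14/3.

-14/3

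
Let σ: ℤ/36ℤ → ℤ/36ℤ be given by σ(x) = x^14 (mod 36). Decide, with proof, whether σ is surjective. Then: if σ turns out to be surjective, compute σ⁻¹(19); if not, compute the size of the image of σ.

8

σ(0) = 0^14 = 0.
σ(6): Repeated squaring mod 36: 6^1 ≡ 6, 6^2 ≡ 6² = 36 ≡ 0, 6^4 ≡ 0² = 0, 6^8 ≡ 0² = 0. Since 14 = 8 + 4 + 2, 6^14 ≡ 0·0·0: 0·0 = 0, then 0·0 = 0. So 6^14 ≡ 0 (mod 36).
So σ(0) = σ(6) = 0 while 0 ≠ 6, therefore σ is not injective.
A non-injective map from the 36-element set ℤ/36ℤ to itself takes at most 35 distinct values, so it cannot be surjective. Therefore σ is not surjective.
Since σ is not surjective, we determine |image(σ)|. Computing x^14 mod 36 for each x (by repeated squaring, reducing mod 36 at every step), the values σ(0), σ(1), …, σ(35) are: 0, 1, 4, 9, 16, 25, 0, 13, 28, 9, 28, 13, 0, 25, 16, 9, 4, 1, 0, 1, 4, 9, 16, 25, 0, 13, 28, 9, 28, 13, 0, 25, 16, 9, 4, 1.
The distinct values are {0, 1, 4, 9, 13, 16, 25, 28}; there are 8 of them.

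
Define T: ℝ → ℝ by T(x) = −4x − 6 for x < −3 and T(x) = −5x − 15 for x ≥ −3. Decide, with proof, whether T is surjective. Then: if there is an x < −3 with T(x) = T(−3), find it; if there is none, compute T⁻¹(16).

Both pieces are strictly decreasing (slopes −4 and −5), so each is injective on its own interval.
The left piece maps (−∞, −3) onto (6, ∞); the right piece maps [−3, ∞) onto (−∞, 0].
The union (6, ∞) ∪ (−∞, 0] omits the interval between 6 and 0; in particular 6 has no preimage. So T is not surjective.
Because the two images are disjoint, no x < −3 has T(x) = T(−3), so we compute T⁻¹(16): 16 lies in (6, ∞), so solve −4x − 6 = 16: x = (16 + 6)/(−4) = −11/2.

-11/2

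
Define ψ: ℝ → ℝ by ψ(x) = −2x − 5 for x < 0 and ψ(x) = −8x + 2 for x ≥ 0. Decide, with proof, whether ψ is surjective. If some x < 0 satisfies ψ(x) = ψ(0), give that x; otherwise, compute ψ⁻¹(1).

Both pieces are strictly decreasing (slopes −2 and −8), so each is injective on its own interval.
The left piece maps (−∞, 0) onto (−5, ∞); the right piece maps [0, ∞) onto (−∞, 2].
The union (−5, ∞) ∪ (−∞, 2] covers ℝ, so ψ is surjective.
For the follow-up: the images overlap, so an x < 0 with ψ(x) = ψ(0) exists. ψ(0) = 2; solving −2x − 5 = 2 for x < 0 gives x = (2 + 5)/(−2) = −7/2.

-7/2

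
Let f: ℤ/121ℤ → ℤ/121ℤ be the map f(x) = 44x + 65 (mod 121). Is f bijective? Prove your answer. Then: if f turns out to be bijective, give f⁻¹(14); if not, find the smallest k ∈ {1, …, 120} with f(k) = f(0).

11

By definition, f is injective if f(x_1) = f(x_2) implies x_1 = x_2.
We have gcd(44, 121) = 11 > 1. Taking x_1 = 0 and x_2 = 11: f(0) = 65 and f(11) = 44·11 + 65 = 549 ≡ 65 (mod 121).
So f(0) = f(11) while 0 ≠ 11, so f is not injective, hence not bijective.
Since f is not bijective, we find the least positive k with f(k) = f(0): this means 44k ≡ 0 (mod 121), i.e. 121 ∣ 44k. Since gcd(44, 121) = 11, dividing through by 11 this holds exactly when 11 ∣ 4k, and as gcd(4, 11) = 1, exactly when 11 ∣ k.
The smallest positive such k is 11.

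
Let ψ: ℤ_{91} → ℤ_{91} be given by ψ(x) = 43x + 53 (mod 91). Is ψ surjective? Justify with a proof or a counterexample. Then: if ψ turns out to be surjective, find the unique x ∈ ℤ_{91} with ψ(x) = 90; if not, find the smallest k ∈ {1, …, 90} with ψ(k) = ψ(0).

Recall: ψ is surjective if every y in the codomain equals ψ(x) for some x in the domain.
Since gcd(43, 91) = 1, 43 is invertible modulo 91. Euclid's algorithm: 91 = 2·43 + 5, 43 = 8·5 + 3, 5 = 1·3 + 2, 3 = 1·2 + 1; back-substituting gives 1 = 36·43 − 17·91, so 43⁻¹ ≡ 36 (mod 91).
For any y ∈ ℤ_{91}, x = 36(y − 53) mod 91 satisfies ψ(x) = 43·36(y − 53) + 53 ≡ y (since 43·36 ≡ 1 mod 91). So every y has a preimage.
Hence ψ is surjective.
Since ψ is surjective, we find ψ⁻¹(90): we need 43x ≡ 90 − 53 ≡ 37 (mod 91). Using 43⁻¹ = 36: x ≡ 36·37 = 1332 = 14·91 + 58, so x = 58.
Check: ψ(58) = 43·58 + 53 = 2547 = 27·91 + 90 ≡ 90 (mod 91).

58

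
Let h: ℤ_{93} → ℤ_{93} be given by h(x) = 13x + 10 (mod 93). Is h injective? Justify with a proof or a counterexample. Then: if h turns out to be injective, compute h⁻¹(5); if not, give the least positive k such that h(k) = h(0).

If h(s) = h(t), then 13s ≡ 13t (mod 93). Because gcd(13, 93) = 1, we may cancel 13 to get s ≡ t (mod 93).
Therefore h is injective.
We now compute 13⁻¹ mod 93 explicitly. Euclid's algorithm: 93 = 7·13 + 2, 13 = 6·2 + 1; back-substituting gives 1 = 43·13 − 6·93, so 13⁻¹ ≡ 43 (mod 93).
Since h is injective, we find h⁻¹(5): we need 13x ≡ 5 − 10 ≡ 88 (mod 93). Using 13⁻¹ = 43: x ≡ 43·88 = 3784 = 40·93 + 64, so x = 64.
Check: h(64) = 13·64 + 10 = 842 = 9·93 + 5 ≡ 5 (mod 93).

64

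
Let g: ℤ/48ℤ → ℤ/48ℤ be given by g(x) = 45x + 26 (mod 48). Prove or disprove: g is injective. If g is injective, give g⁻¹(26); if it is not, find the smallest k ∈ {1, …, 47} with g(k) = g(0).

16

Recall: g is injective when g(s) = g(t) forces s = t.
We have gcd(45, 48) = 3 > 1. Taking s = 0 and t = 16: g(0) = 26 and g(16) = 45·16 + 26 = 746 ≡ 26 (mod 48).
So g(0) = g(16) while 0 ≠ 16, hence g is not injective.
Since g is not injective, we find the least positive k with g(k) = g(0): this means 45k ≡ 0 (mod 48), i.e. 48 ∣ 45k. Since gcd(45, 48) = 3, dividing through by 3 this holds exactly when 16 ∣ 15k, and as gcd(15, 16) = 1, exactly when 16 ∣ k.
The smallest positive such k is 16.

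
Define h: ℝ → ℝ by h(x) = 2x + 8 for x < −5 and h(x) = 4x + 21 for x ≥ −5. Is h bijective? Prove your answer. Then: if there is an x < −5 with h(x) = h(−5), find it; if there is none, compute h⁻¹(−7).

Both pieces are strictly increasing (slopes 2 and 4), so each is injective on its own interval.
The left piece maps (−∞, −5) onto (−∞, −2); the right piece maps [−5, ∞) onto [1, ∞).
The images leave a gap (−2 has no preimage), so h is not surjective, hence not bijective.
Because the two images are disjoint, no x < −5 has h(x) = h(−5), so we compute h⁻¹(−7): −7 lies in (−∞, −2), so solve 2x + 8 = −7: x = (−7 − 8)/2 = −15/2.

-15/2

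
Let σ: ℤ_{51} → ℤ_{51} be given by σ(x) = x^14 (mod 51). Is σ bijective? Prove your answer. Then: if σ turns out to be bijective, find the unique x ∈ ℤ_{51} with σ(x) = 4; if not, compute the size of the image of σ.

σ(7): Repeated squaring mod 51: 7^1 ≡ 7, 7^2 ≡ 7² = 49, 7^4 ≡ 49² = 2401 ≡ 4, 7^8 ≡ 4² = 16. Since 14 = 8 + 4 + 2, 7^14 ≡ 16·4·49: 16·4 = 64 ≡ 13, then 13·49 = 637 ≡ 25. So 7^14 ≡ 25 (mod 51).
σ(10): Repeated squaring mod 51: 10^1 ≡ 10, 10^2 ≡ 10² = 100 ≡ 49, 10^4 ≡ 49² = 2401 ≡ 4, 10^8 ≡ 4² = 16. Since 14 = 8 + 4 + 2, 10^14 ≡ 16·4·49: 16·4 = 64 ≡ 13, then 13·49 = 637 ≡ 25. So 10^14 ≡ 25 (mod 51).
So σ(7) = σ(10) = 25 while 7 ≠ 10, thus σ is not injective, hence not bijective.
Since σ is not bijective, we determine |image(σ)|. Computing x^14 mod 51 for each x (by repeated squaring, reducing mod 51 at every step), the values σ(0), σ(1), …, σ(50) are: 0, 1, 13, 36, 16, 49, 9, 25, 4, 21, 25, 43, 15, 16, 19, 30, 1, 34, 18, 13, 19, 33, 49, 43, 42, 4, 4, 42, 43, 49, 33, 19, 13, 18, 34, 1, 30, 19, 16, 15, 43, 25, 21, 4, 25, 9, 49, 16, 36, 13, 1.
The distinct values are {0, 1, 4, 9, 13, 15, 16, 18, 19, 21, 25, 30, 33, 34, 36, 42, 43, 49}; there are 18 of them.

18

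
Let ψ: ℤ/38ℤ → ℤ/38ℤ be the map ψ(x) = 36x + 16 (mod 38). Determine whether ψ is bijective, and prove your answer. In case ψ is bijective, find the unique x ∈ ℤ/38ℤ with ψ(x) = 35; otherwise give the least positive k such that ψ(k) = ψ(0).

We have gcd(36, 38) = 2 > 1. Taking s = 0 and t = 19: ψ(0) = 16 and ψ(19) = 36·19 + 16 = 700 ≡ 16 (mod 38).
So ψ(0) = ψ(19) while 0 ≠ 19, therefore ψ is not injective, hence not bijective.
Since ψ is not bijective, we find the least positive k with ψ(k) = ψ(0): this means 36k ≡ 0 (mod 38), i.e. 38 ∣ 36k. Since gcd(36, 38) = 2, dividing through by 2 this holds exactly when 19 ∣ 18k, and as gcd(18, 19) = 1, exactly when 19 ∣ k.
The smallest positive such k is 19.

19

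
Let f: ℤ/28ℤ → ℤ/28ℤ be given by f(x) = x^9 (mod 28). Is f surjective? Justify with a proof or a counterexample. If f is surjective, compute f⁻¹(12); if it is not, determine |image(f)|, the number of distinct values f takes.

9

f(2): Repeated squaring mod 28: 2^1 ≡ 2, 2^2 ≡ 2² = 4, 2^4 ≡ 4² = 16, 2^8 ≡ 16² = 256 ≡ 4. Since 9 = 8 + 1, 2^9 ≡ 4·2: 4·2 = 8. So 2^9 ≡ 8 (mod 28).
f(4): Repeated squaring mod 28: 4^1 ≡ 4, 4^2 ≡ 4² = 16, 4^4 ≡ 16² = 256 ≡ 4, 4^8 ≡ 4² = 16. Since 9 = 8 + 1, 4^9 ≡ 16·4: 16·4 = 64 ≡ 8. So 4^9 ≡ 8 (mod 28).
So f(2) = f(4) = 8 while 2 ≠ 4, thus f is not injective.
A non-injective map from the 28-element set ℤ/28ℤ to itself takes at most 27 distinct values, so it cannot be surjective. Hence f is not surjective.
Since f is not surjective, we determine |image(f)|. Computing x^9 mod 28 for each x (by repeated squaring, reducing mod 28 at every step), the values f(0), f(1), …, f(27) are: 0, 1, 8, 27, 8, 13, 20, 7, 8, 1, 20, 15, 20, 13, 0, 15, 8, 13, 8, 27, 20, 21, 8, 15, 20, 1, 20, 27.
The distinct values are {0, 1, 7, 8, 13, 15, 20, 21, 27}; there are 9 of them.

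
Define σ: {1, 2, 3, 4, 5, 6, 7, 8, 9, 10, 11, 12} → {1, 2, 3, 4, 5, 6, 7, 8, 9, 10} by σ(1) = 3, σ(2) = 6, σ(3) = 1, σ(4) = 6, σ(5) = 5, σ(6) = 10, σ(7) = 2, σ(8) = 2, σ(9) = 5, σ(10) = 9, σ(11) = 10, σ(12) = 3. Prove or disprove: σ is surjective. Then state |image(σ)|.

7

No element maps to 4, so σ is not surjective.
The image of σ is {1, 2, 3, 5, 6, 9, 10}, which has 7 elements.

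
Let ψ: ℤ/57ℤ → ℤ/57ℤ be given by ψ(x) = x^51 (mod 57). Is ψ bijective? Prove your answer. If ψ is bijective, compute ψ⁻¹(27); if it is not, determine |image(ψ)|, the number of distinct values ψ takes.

21

ψ(1) = 1^51 = 1.
ψ(7): Repeated squaring mod 57: 7^1 ≡ 7, 7^2 ≡ 7² = 49, 7^4 ≡ 49² = 2401 ≡ 7, 7^8 ≡ 7² = 49, 7^16 ≡ 49² = 2401 ≡ 7, 7^32 ≡ 7² = 49. Since 51 = 32 + 16 + 2 + 1, 7^51 ≡ 49·7·49·7: 49·7 = 343 ≡ 1, then 1·49 = 49, then 49·7 = 343 ≡ 1. So 7^51 ≡ 1 (mod 57).
So ψ(1) = ψ(7) = 1 while 1 ≠ 7, thus ψ is not injective, hence not bijective.
Since ψ is not bijective, we determine |image(ψ)|. Computing x^51 mod 57 for each x (by repeated squaring, reducing mod 57 at every step), the values ψ(0), ψ(1), …, ψ(56) are: 0, 1, 50, 12, 49, 26, 30, 1, 56, 30, 46, 20, 18, 46, 50, 27, 7, 26, 18, 19, 20, 12, 31, 11, 45, 49, 20, 18, 49, 8, 39, 37, 8, 12, 46, 26, 45, 37, 38, 39, 31, 50, 30, 7, 11, 39, 37, 11, 27, 1, 56, 27, 31, 8, 45, 7, 56.
The distinct values are {0, 1, 7, 8, 11, 12, 18, 19, 20, 26, 27, 30, 31, 37, 38, 39, 45, 46, 49, 50, 56}; there are 21 of them.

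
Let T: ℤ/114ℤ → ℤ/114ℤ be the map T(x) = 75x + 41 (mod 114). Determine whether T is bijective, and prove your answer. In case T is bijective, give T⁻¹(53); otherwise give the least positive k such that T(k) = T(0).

38

By definition, injectivity means: for all u, v in the domain, T(u) = T(v) implies u = v.
We have gcd(75, 114) = 3 > 1. Taking u = 0 and v = 38: T(0) = 41 and T(38) = 75·38 + 41 = 2891 ≡ 41 (mod 114).
So T(0) = T(38) while 0 ≠ 38, therefore T is not injective, hence not bijective.
Since T is not bijective, we find the least positive k with T(k) = T(0): this means 75k ≡ 0 (mod 114), i.e. 114 ∣ 75k. Since gcd(75, 114) = 3, dividing through by 3 this holds exactly when 38 ∣ 25k, and as gcd(25, 38) = 1, exactly when 38 ∣ k.
The smallest positive such k is 38.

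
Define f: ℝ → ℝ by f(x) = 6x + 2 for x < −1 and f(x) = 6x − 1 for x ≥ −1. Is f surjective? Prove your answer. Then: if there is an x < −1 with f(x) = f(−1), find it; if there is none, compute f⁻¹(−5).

Both pieces are strictly increasing (slopes 6 and 6), so each is injective on its own interval.
The left piece maps (−∞, −1) onto (−∞, −4); the right piece maps [−1, ∞) onto [−7, ∞).
The union (−∞, −4) ∪ [−7, ∞) covers ℝ, so f is surjective.
For the follow-up: the images overlap, so an x < −1 with f(x) = f(−1) exists. f(−1) = −7; solving 6x + 2 = −7 for x < −1 gives x = (−7 − 2)/6 = −3/2.

-3/2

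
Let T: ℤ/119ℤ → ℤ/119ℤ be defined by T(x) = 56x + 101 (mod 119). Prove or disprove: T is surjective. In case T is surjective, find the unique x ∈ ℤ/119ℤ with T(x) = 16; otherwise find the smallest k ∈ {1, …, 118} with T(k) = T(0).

17

Since gcd(56, 119) = 7, we have 56x ≡ 0 (mod 7) for all x, so T(x) ≡ 3 (mod 7).
But 0 ≢ 3 (mod 7), so 0 ∈ ℤ/119ℤ has no preimage. Hence T is not surjective.
Since T is not surjective, we find the least positive k with T(k) = T(0): this means 56k ≡ 0 (mod 119), i.e. 119 ∣ 56k. Since gcd(56, 119) = 7, dividing through by 7 this holds exactly when 17 ∣ 8k, and as gcd(8, 17) = 1, exactly when 17 ∣ k.
The smallest positive such k is 17.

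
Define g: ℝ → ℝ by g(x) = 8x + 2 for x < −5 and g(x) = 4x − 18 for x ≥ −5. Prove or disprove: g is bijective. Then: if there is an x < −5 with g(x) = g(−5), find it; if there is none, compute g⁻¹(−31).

-13/4

Both pieces are strictly increasing (slopes 8 and 4), so each is injective on its own interval.
The left piece maps (−∞, −5) onto (−∞, −38); the right piece maps [−5, ∞) onto [−38, ∞).
Since −38 = −38, the images partition ℝ: g is injective and surjective, hence bijective.
Because the two images are disjoint, no x < −5 has g(x) = g(−5), so we compute g⁻¹(−31): −31 lies in [−38, ∞), so solve 4x − 18 = −31: x = (−31 + 18)/4 = −13/4.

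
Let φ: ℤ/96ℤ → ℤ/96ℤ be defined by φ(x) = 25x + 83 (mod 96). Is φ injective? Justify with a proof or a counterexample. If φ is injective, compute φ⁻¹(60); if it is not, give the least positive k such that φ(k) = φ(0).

49

Recall that φ is injective when φ(x_1) = φ(x_2) forces x_1 = x_2.
Suppose φ(x_1) = φ(x_2) in ℤ/96ℤ. Then 25x_1 + 83 ≡ 25x_2 + 83 (mod 96), hence 25(x_1 − x_2) ≡ 0 (mod 96).
Since gcd(25, 96) = 1, 25 is invertible modulo 96, hence x_1 − x_2 ≡ 0 (mod 96), i.e. x_1 = x_2.
So φ is injective.
We now compute 25⁻¹ mod 96 explicitly. Euclid's algorithm: 96 = 3·25 + 21, 25 = 1·21 + 4, 21 = 5·4 + 1; back-substituting gives 1 = 73·25 − 19·96, so 25⁻¹ ≡ 73 (mod 96).
Since φ is injective, we find φ⁻¹(60): we need 25x ≡ 60 − 83 ≡ 73 (mod 96). Using 25⁻¹ = 73: x ≡ 73·73 = 5329 = 55·96 + 49, so x = 49.
Check: φ(49) = 25·49 + 83 = 1308 = 13·96 + 60 ≡ 60 (mod 96).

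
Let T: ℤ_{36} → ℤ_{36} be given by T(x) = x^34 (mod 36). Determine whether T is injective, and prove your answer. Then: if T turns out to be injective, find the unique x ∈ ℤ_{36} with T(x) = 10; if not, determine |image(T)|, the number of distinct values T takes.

8

T(0) = 0^34 = 0.
T(6): Repeated squaring mod 36: 6^1 ≡ 6, 6^2 ≡ 6² = 36 ≡ 0, 6^4 ≡ 0² = 0, 6^8 ≡ 0² = 0, 6^16 ≡ 0² = 0, 6^32 ≡ 0² = 0. Since 34 = 32 + 2, 6^34 ≡ 0·0: 0·0 = 0. So 6^34 ≡ 0 (mod 36).
So T(0) = T(6) = 0 while 0 ≠ 6, hence T is not injective.
Since T is not injective, we determine |image(T)|. Computing x^34 mod 36 for each x (by repeated squaring, reducing mod 36 at every step), the values T(0), T(1), …, T(35) are: 0, 1, 16, 9, 4, 13, 0, 25, 28, 9, 28, 25, 0, 13, 4, 9, 16, 1, 0, 1, 16, 9, 4, 13, 0, 25, 28, 9, 28, 25, 0, 13, 4, 9, 16, 1.
The distinct values are {0, 1, 4, 9, 13, 16, 25, 28}; there are 8 of them.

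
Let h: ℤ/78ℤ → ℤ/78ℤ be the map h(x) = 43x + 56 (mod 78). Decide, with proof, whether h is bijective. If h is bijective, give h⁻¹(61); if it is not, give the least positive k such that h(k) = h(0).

By definition, injectivity means: for all a, b in the domain, h(a) = h(b) implies a = b.
Suppose h(a) = h(b) in ℤ/78ℤ. Then 43a + 56 ≡ 43b + 56 (mod 78), so 43(a − b) ≡ 0 (mod 78).
Since gcd(43, 78) = 1, 43 is invertible modulo 78, thus a − b ≡ 0 (mod 78), i.e. a = b.
We now compute 43⁻¹ mod 78 explicitly. Euclid's algorithm: 78 = 1·43 + 35, 43 = 1·35 + 8, 35 = 4·8 + 3, 8 = 2·3 + 2, 3 = 1·2 + 1; back-substituting gives 1 = 49·43 − 27·78, so 43⁻¹ ≡ 49 (mod 78).
For any y ∈ ℤ/78ℤ, x = 49(y − 56) mod 78 satisfies h(x) = 43·49(y − 56) + 56 ≡ y (since 43·49 ≡ 1 mod 78). So every y has a preimage.
Therefore h is bijective.
Since h is bijective, we compute h⁻¹(61): solve 43x + 56 ≡ 61 (mod 78), i.e. 43x ≡ 5 (mod 78).
Multiplying by 43⁻¹ = 49 gives x ≡ 49·5 = 245 = 3·78 + 11 ≡ 11 (mod 78).
Check: h(11) = 43·11 + 56 = 529 = 6·78 + 61 ≡ 61 (mod 78).

11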